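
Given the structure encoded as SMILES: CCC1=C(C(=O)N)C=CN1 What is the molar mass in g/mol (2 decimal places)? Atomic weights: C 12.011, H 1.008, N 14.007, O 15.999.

First, the molecular formula is C7H10N2O (counting implicit H from valence).
  C: 7 × 12.011 = 84.077
  H: 10 × 1.008 = 10.080
  N: 2 × 14.007 = 28.014
  O: 1 × 15.999 = 15.999
Sum: 7×12.011 + 10×1.008 + 2×14.007 + 1×15.999 = 138.170 → 138.17 g/mol.

138.17 g/mol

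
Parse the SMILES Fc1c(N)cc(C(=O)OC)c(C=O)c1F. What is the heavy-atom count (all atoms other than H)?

Every atom symbol written in the SMILES (organic subset) is one heavy atom; implicit H are not written.
Heavy atoms by element → C:9, F:2, N:1, O:3.
Total: 15.

15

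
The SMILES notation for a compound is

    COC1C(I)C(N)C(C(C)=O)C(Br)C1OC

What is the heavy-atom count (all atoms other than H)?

Every atom symbol written in the SMILES (organic subset) is one heavy atom; implicit H are not written.
Heavy atoms by element → Br:1, C:10, I:1, N:1, O:3.
Total: 16.

16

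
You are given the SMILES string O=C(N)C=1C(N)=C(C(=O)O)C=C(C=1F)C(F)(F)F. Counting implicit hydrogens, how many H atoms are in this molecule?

Walk through each heavy atom and fill implicit hydrogens from standard valence (C 4, N 3, O 2, S 2, halogen 1):
  atom 1: O, bond orders sum to 2 (valence 2) → 0 H
  atom 2: C, bond orders sum to 4 (valence 4) → 0 H
  atom 3: N, bond orders sum to 1 (valence 3) → 2 H
  atom 4: C, bond orders sum to 4 (valence 4) → 0 H
  atom 5: C, bond orders sum to 4 (valence 4) → 0 H
  atom 6: N, bond orders sum to 1 (valence 3) → 2 H
  atom 7: C, bond orders sum to 4 (valence 4) → 0 H
  atom 8: C, bond orders sum to 4 (valence 4) → 0 H
  atom 9: O, bond orders sum to 2 (valence 2) → 0 H
  atom 10: O, bond orders sum to 1 (valence 2) → 1 H
  atom 11: C, bond orders sum to 3 (valence 4) → 1 H
  atom 12: C, bond orders sum to 4 (valence 4) → 0 H
  atom 13: C, bond orders sum to 4 (valence 4) → 0 H
  atom 14: F (halogen, monovalent) → 0 H
  atom 15: C, bond orders sum to 4 (valence 4) → 0 H
  atom 16: F (halogen, monovalent) → 0 H
  atom 17: F (halogen, monovalent) → 0 H
  atom 18: F (halogen, monovalent) → 0 H
Total hydrogens: 6.

6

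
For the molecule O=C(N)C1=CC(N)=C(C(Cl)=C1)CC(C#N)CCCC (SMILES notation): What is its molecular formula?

C14H18ClN3O

Walk through each heavy atom and fill implicit hydrogens from standard valence (C 4, N 3, O 2, S 2, halogen 1):
  atom 1: O, bond orders sum to 2 (valence 2) → 0 H
  atom 2: C, bond orders sum to 4 (valence 4) → 0 H
  atom 3: N, bond orders sum to 1 (valence 3) → 2 H
  atom 4: C, bond orders sum to 4 (valence 4) → 0 H
  atom 5: C, bond orders sum to 3 (valence 4) → 1 H
  atom 6: C, bond orders sum to 4 (valence 4) → 0 H
  atom 7: N, bond orders sum to 1 (valence 3) → 2 H
  atom 8: C, bond orders sum to 4 (valence 4) → 0 H
  atom 9: C, bond orders sum to 4 (valence 4) → 0 H
  atom 10: Cl (halogen, monovalent) → 0 H
  atom 11: C, bond orders sum to 3 (valence 4) → 1 H
  atom 12: C, bond orders sum to 2 (valence 4) → 2 H
  atom 13: C, bond orders sum to 3 (valence 4) → 1 H
  atom 14: C, bond orders sum to 4 (valence 4) → 0 H
  atom 15: N, bond orders sum to 3 (valence 3) → 0 H
  atom 16: C, bond orders sum to 2 (valence 4) → 2 H
  atom 17: C, bond orders sum to 2 (valence 4) → 2 H
  atom 18: C, bond orders sum to 2 (valence 4) → 2 H
  atom 19: C, bond orders sum to 1 (valence 4) → 3 H
Totals → C:14, H:18, Cl:1, N:3, O:1.
In Hill order: C14H18ClN3O.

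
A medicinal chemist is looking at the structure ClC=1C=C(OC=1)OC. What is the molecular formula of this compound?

C5H5ClO2

Walk through each heavy atom and fill implicit hydrogens from standard valence (C 4, N 3, O 2, S 2, halogen 1):
  atom 1: Cl (halogen, monovalent) → 0 H
  atom 2: C, bond orders sum to 4 (valence 4) → 0 H
  atom 3: C, bond orders sum to 3 (valence 4) → 1 H
  atom 4: C, bond orders sum to 4 (valence 4) → 0 H
  atom 5: O, bond orders sum to 2 (valence 2) → 0 H
  atom 6: C, bond orders sum to 3 (valence 4) → 1 H
  atom 7: O, bond orders sum to 2 (valence 2) → 0 H
  atom 8: C, bond orders sum to 1 (valence 4) → 3 H
Totals → C:5, H:5, Cl:1, O:2.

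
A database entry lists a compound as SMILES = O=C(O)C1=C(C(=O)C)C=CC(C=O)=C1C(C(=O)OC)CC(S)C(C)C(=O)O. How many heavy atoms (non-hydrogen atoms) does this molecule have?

Every atom symbol written in the SMILES (organic subset) is one heavy atom; implicit H are not written.
Heavy atoms by element → C:18, O:8, S:1.
Total: 27.

27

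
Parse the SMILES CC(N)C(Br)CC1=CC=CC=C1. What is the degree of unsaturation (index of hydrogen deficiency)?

4

Degree of unsaturation = (number of rings) + (number of π bonds).
Ring closures in the SMILES: 1.
π bonds: 3 double bonds (each 1 DoU) → 3 DoU from unsaturation.
Total DoU = 1 + 3 = 4.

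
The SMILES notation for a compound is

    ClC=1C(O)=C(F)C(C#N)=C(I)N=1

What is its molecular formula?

C6HClFIN2O

Walk through each heavy atom and fill implicit hydrogens from standard valence (C 4, N 3, O 2, S 2, halogen 1):
  atom 1: Cl (halogen, monovalent) → 0 H
  atom 2: C, bond orders sum to 4 (valence 4) → 0 H
  atom 3: C, bond orders sum to 4 (valence 4) → 0 H
  atom 4: O, bond orders sum to 1 (valence 2) → 1 H
  atom 5: C, bond orders sum to 4 (valence 4) → 0 H
  atom 6: F (halogen, monovalent) → 0 H
  atom 7: C, bond orders sum to 4 (valence 4) → 0 H
  atom 8: C, bond orders sum to 4 (valence 4) → 0 H
  atom 9: N, bond orders sum to 3 (valence 3) → 0 H
  atom 10: C, bond orders sum to 4 (valence 4) → 0 H
  atom 11: I (halogen, monovalent) → 0 H
  atom 12: N, bond orders sum to 3 (valence 3) → 0 H
Totals → C:6, H:1, Cl:1, F:1, I:1, N:2, O:1.
In Hill order: C6HClFIN2O.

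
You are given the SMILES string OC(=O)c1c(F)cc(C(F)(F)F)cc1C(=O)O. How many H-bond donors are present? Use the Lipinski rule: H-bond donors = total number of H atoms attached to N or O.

2

Donors: find every N or O and count the H atoms it carries.
  atom 1 (O): bond orders sum to 1 → 1 H
  atom 3 (O): bond orders sum to 2 → 0 H
  atom 16 (O): bond orders sum to 2 → 0 H
  atom 17 (O): bond orders sum to 1 → 1 H
Lipinski HBD = 2.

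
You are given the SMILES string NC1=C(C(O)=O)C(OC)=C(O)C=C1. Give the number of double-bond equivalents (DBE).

5

Molecular formula: C8H9NO4.
DoU = (2C + 2 + N − H − X) / 2, where X is the halogen count and O/S are ignored.
    = (2·8 + 2 + 1 − 9 − 0) / 2 = 10 / 2 = 5.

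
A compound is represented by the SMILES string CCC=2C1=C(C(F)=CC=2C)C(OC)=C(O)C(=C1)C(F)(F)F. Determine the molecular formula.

C15H14F4O2

Walk through each heavy atom and fill implicit hydrogens from standard valence (C 4, N 3, O 2, S 2, halogen 1):
  atom 1: C, bond orders sum to 1 (valence 4) → 3 H
  atom 2: C, bond orders sum to 2 (valence 4) → 2 H
  atom 3: C, bond orders sum to 4 (valence 4) → 0 H
  atom 4: C, bond orders sum to 4 (valence 4) → 0 H
  atom 5: C, bond orders sum to 4 (valence 4) → 0 H
  atom 6: C, bond orders sum to 4 (valence 4) → 0 H
  atom 7: F (halogen, monovalent) → 0 H
  atom 8: C, bond orders sum to 3 (valence 4) → 1 H
  atom 9: C, bond orders sum to 4 (valence 4) → 0 H
  atom 10: C, bond orders sum to 1 (valence 4) → 3 H
  atom 11: C, bond orders sum to 4 (valence 4) → 0 H
  atom 12: O, bond orders sum to 2 (valence 2) → 0 H
  atom 13: C, bond orders sum to 1 (valence 4) → 3 H
  atom 14: C, bond orders sum to 4 (valence 4) → 0 H
  atom 15: O, bond orders sum to 1 (valence 2) → 1 H
  atom 16: C, bond orders sum to 4 (valence 4) → 0 H
  atom 17: C, bond orders sum to 3 (valence 4) → 1 H
  atom 18: C, bond orders sum to 4 (valence 4) → 0 H
  atom 19: F (halogen, monovalent) → 0 H
  atom 20: F (halogen, monovalent) → 0 H
  atom 21: F (halogen, monovalent) → 0 H
Totals → C:15, H:14, F:4, O:2.
In Hill order: C15H14F4O2.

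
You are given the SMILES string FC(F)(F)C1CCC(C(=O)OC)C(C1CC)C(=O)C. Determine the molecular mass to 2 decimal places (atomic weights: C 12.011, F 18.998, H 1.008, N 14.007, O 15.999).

280.29 g/mol

First, the molecular formula is C13H19F3O3 (counting implicit H from valence).
  C: 13 × 12.011 = 156.143
  F: 3 × 18.998 = 56.994
  H: 19 × 1.008 = 19.152
  O: 3 × 15.999 = 47.997
Sum: 13×12.011 + 3×18.998 + 19×1.008 + 3×15.999 = 280.286 → 280.29 g/mol.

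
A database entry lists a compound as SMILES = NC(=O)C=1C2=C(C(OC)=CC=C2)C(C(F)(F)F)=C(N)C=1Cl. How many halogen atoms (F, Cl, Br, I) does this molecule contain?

4

Halogen atoms appear at heavy-atom positions 15, 16, 17, 21 (1×Cl, 3×F).
Other groups present: 1 amide, 1 ether, 1 primary amine.
Halogen count: 4.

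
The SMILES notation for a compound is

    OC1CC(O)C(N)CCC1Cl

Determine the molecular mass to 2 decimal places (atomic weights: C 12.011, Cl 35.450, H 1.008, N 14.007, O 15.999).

First, the molecular formula is C7H14ClNO2 (counting implicit H from valence).
  C: 7 × 12.011 = 84.077
  Cl: 1 × 35.450 = 35.450
  H: 14 × 1.008 = 14.112
  N: 1 × 14.007 = 14.007
  O: 2 × 15.999 = 31.998
Sum: 7×12.011 + 1×35.450 + 14×1.008 + 1×14.007 + 2×15.999 = 179.644 → 179.64 g/mol.

179.64 g/mol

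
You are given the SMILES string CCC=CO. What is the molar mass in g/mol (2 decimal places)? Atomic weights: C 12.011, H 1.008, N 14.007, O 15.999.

72.11 g/mol

First, the molecular formula is C4H8O (counting implicit H from valence).
  C: 4 × 12.011 = 48.044
  H: 8 × 1.008 = 8.064
  O: 1 × 15.999 = 15.999
Sum: 4×12.011 + 8×1.008 + 1×15.999 = 72.107 → 72.11 g/mol.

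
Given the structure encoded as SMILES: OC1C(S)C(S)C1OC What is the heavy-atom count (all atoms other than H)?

9

Every atom symbol written in the SMILES (organic subset) is one heavy atom; implicit H are not written.
Heavy atoms by element → C:5, O:2, S:2.
Total: 9.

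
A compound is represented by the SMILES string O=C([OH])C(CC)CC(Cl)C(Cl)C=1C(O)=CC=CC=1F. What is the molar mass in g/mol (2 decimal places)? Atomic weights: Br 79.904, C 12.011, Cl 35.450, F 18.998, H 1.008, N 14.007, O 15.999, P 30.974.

309.16 g/mol

First, the molecular formula is C13H15Cl2FO3 (counting implicit H from valence).
  C: 13 × 12.011 = 156.143
  Cl: 2 × 35.450 = 70.900
  F: 1 × 18.998 = 18.998
  H: 15 × 1.008 = 15.120
  O: 3 × 15.999 = 47.997
Sum: 13×12.011 + 2×35.450 + 1×18.998 + 15×1.008 + 3×15.999 = 309.158 → 309.16 g/mol.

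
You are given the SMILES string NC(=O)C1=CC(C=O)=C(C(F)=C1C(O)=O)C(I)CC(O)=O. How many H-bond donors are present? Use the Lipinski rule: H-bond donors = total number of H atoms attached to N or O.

4

Donors: find every N or O and count the H atoms it carries.
  atom 1 (N): bond orders sum to 1 → 2 H
  atom 3 (O): bond orders sum to 2 → 0 H
  atom 8 (O): bond orders sum to 2 → 0 H
  atom 14 (O): bond orders sum to 1 → 1 H
  atom 15 (O): bond orders sum to 2 → 0 H
  atom 20 (O): bond orders sum to 1 → 1 H
  atom 21 (O): bond orders sum to 2 → 0 H
Lipinski HBD = 4.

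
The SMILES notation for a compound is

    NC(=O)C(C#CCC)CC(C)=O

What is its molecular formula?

Walk through each heavy atom and fill implicit hydrogens from standard valence (C 4, N 3, O 2, S 2, halogen 1):
  atom 1: N, bond orders sum to 1 (valence 3) → 2 H
  atom 2: C, bond orders sum to 4 (valence 4) → 0 H
  atom 3: O, bond orders sum to 2 (valence 2) → 0 H
  atom 4: C, bond orders sum to 3 (valence 4) → 1 H
  atom 5: C, bond orders sum to 4 (valence 4) → 0 H
  atom 6: C, bond orders sum to 4 (valence 4) → 0 H
  atom 7: C, bond orders sum to 2 (valence 4) → 2 H
  atom 8: C, bond orders sum to 1 (valence 4) → 3 H
  atom 9: C, bond orders sum to 2 (valence 4) → 2 H
  atom 10: C, bond orders sum to 4 (valence 4) → 0 H
  atom 11: C, bond orders sum to 1 (valence 4) → 3 H
  atom 12: O, bond orders sum to 2 (valence 2) → 0 H
Totals → C:9, H:13, N:1, O:2.

C9H13NO2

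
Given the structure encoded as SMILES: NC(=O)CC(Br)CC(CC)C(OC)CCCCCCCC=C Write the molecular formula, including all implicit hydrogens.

Walk through each heavy atom and fill implicit hydrogens from standard valence (C 4, N 3, O 2, S 2, halogen 1):
  atom 1: N, bond orders sum to 1 (valence 3) → 2 H
  atom 2: C, bond orders sum to 4 (valence 4) → 0 H
  atom 3: O, bond orders sum to 2 (valence 2) → 0 H
  atom 4: C, bond orders sum to 2 (valence 4) → 2 H
  atom 5: C, bond orders sum to 3 (valence 4) → 1 H
  atom 6: Br (halogen, monovalent) → 0 H
  atom 7: C, bond orders sum to 2 (valence 4) → 2 H
  atom 8: C, bond orders sum to 3 (valence 4) → 1 H
  atom 9: C, bond orders sum to 2 (valence 4) → 2 H
  atom 10: C, bond orders sum to 1 (valence 4) → 3 H
  atom 11: C, bond orders sum to 3 (valence 4) → 1 H
  atom 12: O, bond orders sum to 2 (valence 2) → 0 H
  atom 13: C, bond orders sum to 1 (valence 4) → 3 H
  atom 14: C, bond orders sum to 2 (valence 4) → 2 H
  atom 15: C, bond orders sum to 2 (valence 4) → 2 H
  atom 16: C, bond orders sum to 2 (valence 4) → 2 H
  atom 17: C, bond orders sum to 2 (valence 4) → 2 H
  atom 18: C, bond orders sum to 2 (valence 4) → 2 H
  atom 19: C, bond orders sum to 2 (valence 4) → 2 H
  atom 20: C, bond orders sum to 2 (valence 4) → 2 H
  atom 21: C, bond orders sum to 3 (valence 4) → 1 H
  atom 22: C, bond orders sum to 2 (valence 4) → 2 H
Totals → C:18, H:34, Br:1, N:1, O:2.
In Hill order: C18H34BrNO2.

C18H34BrNO2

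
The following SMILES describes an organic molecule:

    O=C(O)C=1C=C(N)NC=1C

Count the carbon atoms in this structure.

Count every carbon token in the SMILES (each C, including those in ring-closure positions and inside branches).
Carbon count: 6.

6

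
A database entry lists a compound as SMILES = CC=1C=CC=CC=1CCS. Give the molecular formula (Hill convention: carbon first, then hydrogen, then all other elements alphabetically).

C9H12S

Walk through each heavy atom and fill implicit hydrogens from standard valence (C 4, N 3, O 2, S 2, halogen 1):
  atom 1: C, bond orders sum to 1 (valence 4) → 3 H
  atom 2: C, bond orders sum to 4 (valence 4) → 0 H
  atom 3: C, bond orders sum to 3 (valence 4) → 1 H
  atom 4: C, bond orders sum to 3 (valence 4) → 1 H
  atom 5: C, bond orders sum to 3 (valence 4) → 1 H
  atom 6: C, bond orders sum to 3 (valence 4) → 1 H
  atom 7: C, bond orders sum to 4 (valence 4) → 0 H
  atom 8: C, bond orders sum to 2 (valence 4) → 2 H
  atom 9: C, bond orders sum to 2 (valence 4) → 2 H
  atom 10: S, bond orders sum to 1 (valence 2) → 1 H
Totals → C:9, H:12, S:1.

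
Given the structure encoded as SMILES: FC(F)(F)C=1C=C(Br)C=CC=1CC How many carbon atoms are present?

Count every carbon token in the SMILES (each C, including those in ring-closure positions and inside branches).
Carbon count: 9.

9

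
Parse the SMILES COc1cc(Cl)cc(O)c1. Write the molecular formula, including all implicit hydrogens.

C7H7ClO2

Walk through each heavy atom and fill implicit hydrogens from standard valence (C 4, N 3, O 2, S 2, halogen 1); for lowercase aromatic atoms, an aromatic c carries 1 H when it has two neighbours and 0 H with three, and aromatic n carries 0 H:
  atom 1: C, bond orders sum to 1 (valence 4) → 3 H
  atom 2: O, bond orders sum to 2 (valence 2) → 0 H
  atom 3: aromatic c, 3 neighbours → 0 H
  atom 4: aromatic c, 2 neighbours → 1 H
  atom 5: aromatic c, 3 neighbours → 0 H
  atom 6: Cl (halogen, monovalent) → 0 H
  atom 7: aromatic c, 2 neighbours → 1 H
  atom 8: aromatic c, 3 neighbours → 0 H
  atom 9: O, bond orders sum to 1 (valence 2) → 1 H
  atom 10: aromatic c, 2 neighbours → 1 H
Totals → C:7, H:7, Cl:1, O:2.
In Hill order: C7H7ClO2.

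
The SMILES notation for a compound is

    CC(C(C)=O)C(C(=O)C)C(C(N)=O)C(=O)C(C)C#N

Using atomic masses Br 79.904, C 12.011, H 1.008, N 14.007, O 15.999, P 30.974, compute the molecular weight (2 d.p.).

266.30 g/mol

First, the molecular formula is C13H18N2O4 (counting implicit H from valence).
  C: 13 × 12.011 = 156.143
  H: 18 × 1.008 = 18.144
  N: 2 × 14.007 = 28.014
  O: 4 × 15.999 = 63.996
Sum: 13×12.011 + 18×1.008 + 2×14.007 + 4×15.999 = 266.297 → 266.30 g/mol.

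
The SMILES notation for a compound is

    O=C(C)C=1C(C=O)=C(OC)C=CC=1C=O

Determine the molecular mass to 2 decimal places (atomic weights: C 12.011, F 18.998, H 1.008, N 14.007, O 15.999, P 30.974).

206.20 g/mol

First, the molecular formula is C11H10O4 (counting implicit H from valence).
  C: 11 × 12.011 = 132.121
  H: 10 × 1.008 = 10.080
  O: 4 × 15.999 = 63.996
Sum: 11×12.011 + 10×1.008 + 4×15.999 = 206.197 → 206.20 g/mol.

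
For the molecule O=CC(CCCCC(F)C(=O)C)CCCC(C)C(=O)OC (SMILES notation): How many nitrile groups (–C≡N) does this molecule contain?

Scan the SMILES for the nitrile motif — none present.
Groups that are present: 1 aldehyde, 1 ester, 1 ketone.

0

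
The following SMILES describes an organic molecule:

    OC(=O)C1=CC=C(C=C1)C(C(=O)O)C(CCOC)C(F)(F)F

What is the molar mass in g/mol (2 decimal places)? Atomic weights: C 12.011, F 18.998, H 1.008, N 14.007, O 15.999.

320.26 g/mol

First, the molecular formula is C14H15F3O5 (counting implicit H from valence).
  C: 14 × 12.011 = 168.154
  F: 3 × 18.998 = 56.994
  H: 15 × 1.008 = 15.120
  O: 5 × 15.999 = 79.995
Sum: 14×12.011 + 3×18.998 + 15×1.008 + 5×15.999 = 320.263 → 320.26 g/mol.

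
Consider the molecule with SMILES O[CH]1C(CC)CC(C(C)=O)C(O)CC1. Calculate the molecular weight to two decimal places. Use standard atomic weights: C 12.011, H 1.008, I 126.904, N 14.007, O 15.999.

200.28 g/mol

First, the molecular formula is C11H20O3 (counting implicit H from valence).
  C: 11 × 12.011 = 132.121
  H: 20 × 1.008 = 20.160
  O: 3 × 15.999 = 47.997
Sum: 11×12.011 + 20×1.008 + 3×15.999 = 200.278 → 200.28 g/mol.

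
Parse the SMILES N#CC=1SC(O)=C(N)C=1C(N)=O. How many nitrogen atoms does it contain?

Scan the SMILES for N atoms (remember two-letter symbols like Cl and Br are single atoms).
Nitrogen count: 3.

3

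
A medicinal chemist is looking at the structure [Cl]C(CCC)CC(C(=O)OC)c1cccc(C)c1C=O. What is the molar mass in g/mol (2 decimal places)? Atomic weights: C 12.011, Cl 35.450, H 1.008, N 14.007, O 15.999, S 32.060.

296.79 g/mol

First, the molecular formula is C16H21ClO3 (counting implicit H from valence).
  C: 16 × 12.011 = 192.176
  Cl: 1 × 35.450 = 35.450
  H: 21 × 1.008 = 21.168
  O: 3 × 15.999 = 47.997
Sum: 16×12.011 + 1×35.450 + 21×1.008 + 3×15.999 = 296.791 → 296.79 g/mol.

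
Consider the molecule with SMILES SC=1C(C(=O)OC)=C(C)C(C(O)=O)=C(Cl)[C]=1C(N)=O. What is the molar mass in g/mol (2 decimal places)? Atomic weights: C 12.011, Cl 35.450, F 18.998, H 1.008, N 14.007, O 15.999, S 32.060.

First, the molecular formula is C11H10ClNO5S (counting implicit H from valence).
  C: 11 × 12.011 = 132.121
  Cl: 1 × 35.450 = 35.450
  H: 10 × 1.008 = 10.080
  N: 1 × 14.007 = 14.007
  O: 5 × 15.999 = 79.995
  S: 1 × 32.060 = 32.060
Sum: 11×12.011 + 1×35.450 + 10×1.008 + 1×14.007 + 5×15.999 + 1×32.060 = 303.713 → 303.71 g/mol.

303.71 g/mol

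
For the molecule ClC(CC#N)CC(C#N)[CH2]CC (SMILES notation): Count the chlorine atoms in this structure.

1

Scan the SMILES for Cl atoms (remember two-letter symbols like Cl and Br are single atoms).
Chlorine count: 1.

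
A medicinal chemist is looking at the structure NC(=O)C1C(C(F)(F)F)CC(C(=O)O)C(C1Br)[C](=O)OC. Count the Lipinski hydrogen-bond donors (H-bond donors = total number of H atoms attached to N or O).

Donors: find every N or O and count the H atoms it carries.
  atom 1 (N): bond orders sum to 1 → 2 H
  atom 3 (O): bond orders sum to 2 → 0 H
  atom 13 (O): bond orders sum to 2 → 0 H
  atom 14 (O): bond orders sum to 1 → 1 H
  atom 19 (O): bond orders sum to 2 → 0 H
  atom 20 (O): bond orders sum to 2 → 0 H
Lipinski HBD = 3.

3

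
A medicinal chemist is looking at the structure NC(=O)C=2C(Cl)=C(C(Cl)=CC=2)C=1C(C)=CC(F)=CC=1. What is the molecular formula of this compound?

C14H10Cl2FNO

Walk through each heavy atom and fill implicit hydrogens from standard valence (C 4, N 3, O 2, S 2, halogen 1):
  atom 1: N, bond orders sum to 1 (valence 3) → 2 H
  atom 2: C, bond orders sum to 4 (valence 4) → 0 H
  atom 3: O, bond orders sum to 2 (valence 2) → 0 H
  atom 4: C, bond orders sum to 4 (valence 4) → 0 H
  atom 5: C, bond orders sum to 4 (valence 4) → 0 H
  atom 6: Cl (halogen, monovalent) → 0 H
  atom 7: C, bond orders sum to 4 (valence 4) → 0 H
  atom 8: C, bond orders sum to 4 (valence 4) → 0 H
  atom 9: Cl (halogen, monovalent) → 0 H
  atom 10: C, bond orders sum to 3 (valence 4) → 1 H
  atom 11: C, bond orders sum to 3 (valence 4) → 1 H
  atom 12: C, bond orders sum to 4 (valence 4) → 0 H
  atom 13: C, bond orders sum to 4 (valence 4) → 0 H
  atom 14: C, bond orders sum to 1 (valence 4) → 3 H
  atom 15: C, bond orders sum to 3 (valence 4) → 1 H
  atom 16: C, bond orders sum to 4 (valence 4) → 0 H
  atom 17: F (halogen, monovalent) → 0 H
  atom 18: C, bond orders sum to 3 (valence 4) → 1 H
  atom 19: C, bond orders sum to 3 (valence 4) → 1 H
Totals → C:14, H:10, Cl:2, F:1, N:1, O:1.
In Hill order: C14H10Cl2FNO.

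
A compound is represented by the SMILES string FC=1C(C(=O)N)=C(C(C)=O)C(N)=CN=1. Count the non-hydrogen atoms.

14

Every atom symbol written in the SMILES (organic subset) is one heavy atom; implicit H are not written.
Heavy atoms by element → C:8, F:1, N:3, O:2.
Total: 14.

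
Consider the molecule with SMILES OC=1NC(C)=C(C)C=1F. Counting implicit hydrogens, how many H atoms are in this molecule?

Walk through each heavy atom and fill implicit hydrogens from standard valence (C 4, N 3, O 2, S 2, halogen 1):
  atom 1: O, bond orders sum to 1 (valence 2) → 1 H
  atom 2: C, bond orders sum to 4 (valence 4) → 0 H
  atom 3: N, bond orders sum to 2 (valence 3) → 1 H
  atom 4: C, bond orders sum to 4 (valence 4) → 0 H
  atom 5: C, bond orders sum to 1 (valence 4) → 3 H
  atom 6: C, bond orders sum to 4 (valence 4) → 0 H
  atom 7: C, bond orders sum to 1 (valence 4) → 3 H
  atom 8: C, bond orders sum to 4 (valence 4) → 0 H
  atom 9: F (halogen, monovalent) → 0 H
Total hydrogens: 8.

8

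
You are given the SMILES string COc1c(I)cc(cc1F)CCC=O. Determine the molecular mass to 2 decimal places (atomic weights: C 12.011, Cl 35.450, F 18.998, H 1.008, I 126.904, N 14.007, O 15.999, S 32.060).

First, the molecular formula is C10H10FIO2 (counting implicit H from valence).
  C: 10 × 12.011 = 120.110
  F: 1 × 18.998 = 18.998
  H: 10 × 1.008 = 10.080
  I: 1 × 126.904 = 126.904
  O: 2 × 15.999 = 31.998
Sum: 10×12.011 + 1×18.998 + 10×1.008 + 1×126.904 + 2×15.999 = 308.090 → 308.09 g/mol.

308.09 g/mol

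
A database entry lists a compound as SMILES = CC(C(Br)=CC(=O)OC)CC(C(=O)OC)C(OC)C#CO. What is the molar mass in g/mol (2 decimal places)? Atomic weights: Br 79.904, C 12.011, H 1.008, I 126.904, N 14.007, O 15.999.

First, the molecular formula is C14H19BrO6 (counting implicit H from valence).
  Br: 1 × 79.904 = 79.904
  C: 14 × 12.011 = 168.154
  H: 19 × 1.008 = 19.152
  O: 6 × 15.999 = 95.994
Sum: 1×79.904 + 14×12.011 + 19×1.008 + 6×15.999 = 363.204 → 363.20 g/mol.

363.20 g/mol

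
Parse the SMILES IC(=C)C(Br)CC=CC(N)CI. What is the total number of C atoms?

Count every carbon token in the SMILES (each C, including those in ring-closure positions and inside branches).
Carbon count: 8.

8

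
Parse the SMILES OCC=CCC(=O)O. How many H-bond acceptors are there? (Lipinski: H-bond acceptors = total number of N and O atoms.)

N atoms: 0; O atoms: 3.
Lipinski HBA = 0 + 3 = 3.

3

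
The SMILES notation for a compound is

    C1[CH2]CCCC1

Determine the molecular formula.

C6H12

Walk through each heavy atom and fill implicit hydrogens from standard valence (C 4, N 3, O 2, S 2, halogen 1):
  atom 1: C, bond orders sum to 2 (valence 4) → 2 H
  atom 2: C with explicit H count 2
  atom 3: C, bond orders sum to 2 (valence 4) → 2 H
  atom 4: C, bond orders sum to 2 (valence 4) → 2 H
  atom 5: C, bond orders sum to 2 (valence 4) → 2 H
  atom 6: C, bond orders sum to 2 (valence 4) → 2 H
Totals → C:6, H:12.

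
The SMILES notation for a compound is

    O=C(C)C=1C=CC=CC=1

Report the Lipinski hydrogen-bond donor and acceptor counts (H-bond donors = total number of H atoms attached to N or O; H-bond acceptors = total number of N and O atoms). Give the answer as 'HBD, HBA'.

Donors: find every N or O and count the H atoms it carries.
  atom 1 (O): bond orders sum to 2 → 0 H
Lipinski HBD = 0.
Acceptors: N atoms = 0, O atoms = 1 → HBA = 1.

0, 1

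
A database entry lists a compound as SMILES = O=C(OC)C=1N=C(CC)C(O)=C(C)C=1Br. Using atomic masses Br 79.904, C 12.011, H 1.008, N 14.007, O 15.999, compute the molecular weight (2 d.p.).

274.11 g/mol

First, the molecular formula is C10H12BrNO3 (counting implicit H from valence).
  Br: 1 × 79.904 = 79.904
  C: 10 × 12.011 = 120.110
  H: 12 × 1.008 = 12.096
  N: 1 × 14.007 = 14.007
  O: 3 × 15.999 = 47.997
Sum: 1×79.904 + 10×12.011 + 12×1.008 + 1×14.007 + 3×15.999 = 274.114 → 274.11 g/mol.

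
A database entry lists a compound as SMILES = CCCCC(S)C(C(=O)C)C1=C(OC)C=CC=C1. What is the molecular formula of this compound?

Walk through each heavy atom and fill implicit hydrogens from standard valence (C 4, N 3, O 2, S 2, halogen 1):
  atom 1: C, bond orders sum to 1 (valence 4) → 3 H
  atom 2: C, bond orders sum to 2 (valence 4) → 2 H
  atom 3: C, bond orders sum to 2 (valence 4) → 2 H
  atom 4: C, bond orders sum to 2 (valence 4) → 2 H
  atom 5: C, bond orders sum to 3 (valence 4) → 1 H
  atom 6: S, bond orders sum to 1 (valence 2) → 1 H
  atom 7: C, bond orders sum to 3 (valence 4) → 1 H
  atom 8: C, bond orders sum to 4 (valence 4) → 0 H
  atom 9: O, bond orders sum to 2 (valence 2) → 0 H
  atom 10: C, bond orders sum to 1 (valence 4) → 3 H
  atom 11: C, bond orders sum to 4 (valence 4) → 0 H
  atom 12: C, bond orders sum to 4 (valence 4) → 0 H
  atom 13: O, bond orders sum to 2 (valence 2) → 0 H
  atom 14: C, bond orders sum to 1 (valence 4) → 3 H
  atom 15: C, bond orders sum to 3 (valence 4) → 1 H
  atom 16: C, bond orders sum to 3 (valence 4) → 1 H
  atom 17: C, bond orders sum to 3 (valence 4) → 1 H
  atom 18: C, bond orders sum to 3 (valence 4) → 1 H
Totals → C:15, H:22, O:2, S:1.

C15H22O2S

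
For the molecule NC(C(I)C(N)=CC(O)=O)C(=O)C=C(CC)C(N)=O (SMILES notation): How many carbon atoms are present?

11

Count every carbon token in the SMILES (each C, including those in ring-closure positions and inside branches).
Carbon count: 11.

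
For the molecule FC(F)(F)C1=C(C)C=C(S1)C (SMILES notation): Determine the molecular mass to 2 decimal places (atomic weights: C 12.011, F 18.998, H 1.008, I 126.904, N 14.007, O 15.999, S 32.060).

180.19 g/mol

First, the molecular formula is C7H7F3S (counting implicit H from valence).
  C: 7 × 12.011 = 84.077
  F: 3 × 18.998 = 56.994
  H: 7 × 1.008 = 7.056
  S: 1 × 32.060 = 32.060
Sum: 7×12.011 + 3×18.998 + 7×1.008 + 1×32.060 = 180.187 → 180.19 g/mol.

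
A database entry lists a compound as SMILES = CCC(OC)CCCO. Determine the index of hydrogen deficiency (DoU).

0

Degree of unsaturation = (number of rings) + (number of π bonds).
Ring closures in the SMILES: 0.
π bonds: none → 0 DoU from unsaturation.
Total DoU = 0 + 0 = 0.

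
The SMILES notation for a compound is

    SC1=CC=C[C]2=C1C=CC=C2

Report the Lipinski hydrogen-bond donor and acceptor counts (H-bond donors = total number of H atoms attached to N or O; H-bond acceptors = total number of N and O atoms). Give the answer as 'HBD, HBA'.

Donors: find every N or O and count the H atoms it carries.
  (no N or O atoms present)
Lipinski HBD = 0.
Acceptors: N atoms = 0, O atoms = 0 → HBA = 0.

0, 0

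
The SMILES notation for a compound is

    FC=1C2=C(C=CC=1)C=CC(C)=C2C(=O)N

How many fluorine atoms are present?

Scan the SMILES for F atoms (remember two-letter symbols like Cl and Br are single atoms).
Fluorine count: 1.

1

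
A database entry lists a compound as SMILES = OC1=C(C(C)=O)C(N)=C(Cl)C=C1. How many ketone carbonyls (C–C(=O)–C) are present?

1

The ketone motif appears at heavy-atom position 4 in the SMILES.
Other groups present: 1 hydroxyl, 1 primary amine.
Ketone count: 1.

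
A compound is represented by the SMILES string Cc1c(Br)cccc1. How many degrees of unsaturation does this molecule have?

Molecular formula: C7H7Br.
DoU = (2C + 2 + N − H − X) / 2, where X is the halogen count and O/S are ignored.
    = (2·7 + 2 + 0 − 7 − 1) / 2 = 8 / 2 = 4.

4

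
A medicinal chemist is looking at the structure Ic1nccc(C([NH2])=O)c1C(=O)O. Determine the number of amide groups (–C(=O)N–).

The amide motif appears at heavy-atom position 7 in the SMILES.
Other groups present: 1 carboxylic acid.
Amide count: 1.

1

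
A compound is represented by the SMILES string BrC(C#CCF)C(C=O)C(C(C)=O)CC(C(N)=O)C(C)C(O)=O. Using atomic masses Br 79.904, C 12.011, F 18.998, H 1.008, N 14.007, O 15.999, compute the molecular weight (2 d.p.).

392.22 g/mol

First, the molecular formula is C15H19BrFNO5 (counting implicit H from valence).
  Br: 1 × 79.904 = 79.904
  C: 15 × 12.011 = 180.165
  F: 1 × 18.998 = 18.998
  H: 19 × 1.008 = 19.152
  N: 1 × 14.007 = 14.007
  O: 5 × 15.999 = 79.995
Sum: 1×79.904 + 15×12.011 + 1×18.998 + 19×1.008 + 1×14.007 + 5×15.999 = 392.221 → 392.22 g/mol.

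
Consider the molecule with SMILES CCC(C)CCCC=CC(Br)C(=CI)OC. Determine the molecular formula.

Walk through each heavy atom and fill implicit hydrogens from standard valence (C 4, N 3, O 2, S 2, halogen 1):
  atom 1: C, bond orders sum to 1 (valence 4) → 3 H
  atom 2: C, bond orders sum to 2 (valence 4) → 2 H
  atom 3: C, bond orders sum to 3 (valence 4) → 1 H
  atom 4: C, bond orders sum to 1 (valence 4) → 3 H
  atom 5: C, bond orders sum to 2 (valence 4) → 2 H
  atom 6: C, bond orders sum to 2 (valence 4) → 2 H
  atom 7: C, bond orders sum to 2 (valence 4) → 2 H
  atom 8: C, bond orders sum to 3 (valence 4) → 1 H
  atom 9: C, bond orders sum to 3 (valence 4) → 1 H
  atom 10: C, bond orders sum to 3 (valence 4) → 1 H
  atom 11: Br (halogen, monovalent) → 0 H
  atom 12: C, bond orders sum to 4 (valence 4) → 0 H
  atom 13: C, bond orders sum to 3 (valence 4) → 1 H
  atom 14: I (halogen, monovalent) → 0 H
  atom 15: O, bond orders sum to 2 (valence 2) → 0 H
  atom 16: C, bond orders sum to 1 (valence 4) → 3 H
Totals → C:13, H:22, Br:1, I:1, O:1.
In Hill order: C13H22BrIO.

C13H22BrIO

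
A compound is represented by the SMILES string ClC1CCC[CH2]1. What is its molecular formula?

C5H9Cl

Walk through each heavy atom and fill implicit hydrogens from standard valence (C 4, N 3, O 2, S 2, halogen 1):
  atom 1: Cl (halogen, monovalent) → 0 H
  atom 2: C, bond orders sum to 3 (valence 4) → 1 H
  atom 3: C, bond orders sum to 2 (valence 4) → 2 H
  atom 4: C, bond orders sum to 2 (valence 4) → 2 H
  atom 5: C, bond orders sum to 2 (valence 4) → 2 H
  atom 6: C with explicit H count 2
Totals → C:5, H:9, Cl:1.
In Hill order: C5H9Cl.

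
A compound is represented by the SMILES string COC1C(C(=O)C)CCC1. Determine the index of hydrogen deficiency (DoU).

Molecular formula: C8H14O2.
DoU = (2C + 2 + N − H − X) / 2, where X is the halogen count and O/S are ignored.
    = (2·8 + 2 + 0 − 14 − 0) / 2 = 4 / 2 = 2.

2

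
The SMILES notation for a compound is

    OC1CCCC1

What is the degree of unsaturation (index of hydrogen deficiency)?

1

Degree of unsaturation = (number of rings) + (number of π bonds).
Ring closures in the SMILES: 1.
π bonds: none → 0 DoU from unsaturation.
Total DoU = 1 + 0 = 1.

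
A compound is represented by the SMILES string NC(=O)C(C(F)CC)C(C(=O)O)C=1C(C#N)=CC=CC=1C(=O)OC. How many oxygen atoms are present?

Scan the SMILES for O atoms (remember two-letter symbols like Cl and Br are single atoms).
Oxygen count: 5.

5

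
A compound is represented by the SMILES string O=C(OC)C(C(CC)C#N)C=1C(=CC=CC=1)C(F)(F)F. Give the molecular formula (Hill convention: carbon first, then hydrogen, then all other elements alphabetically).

Walk through each heavy atom and fill implicit hydrogens from standard valence (C 4, N 3, O 2, S 2, halogen 1):
  atom 1: O, bond orders sum to 2 (valence 2) → 0 H
  atom 2: C, bond orders sum to 4 (valence 4) → 0 H
  atom 3: O, bond orders sum to 2 (valence 2) → 0 H
  atom 4: C, bond orders sum to 1 (valence 4) → 3 H
  atom 5: C, bond orders sum to 3 (valence 4) → 1 H
  atom 6: C, bond orders sum to 3 (valence 4) → 1 H
  atom 7: C, bond orders sum to 2 (valence 4) → 2 H
  atom 8: C, bond orders sum to 1 (valence 4) → 3 H
  atom 9: C, bond orders sum to 4 (valence 4) → 0 H
  atom 10: N, bond orders sum to 3 (valence 3) → 0 H
  atom 11: C, bond orders sum to 4 (valence 4) → 0 H
  atom 12: C, bond orders sum to 4 (valence 4) → 0 H
  atom 13: C, bond orders sum to 3 (valence 4) → 1 H
  atom 14: C, bond orders sum to 3 (valence 4) → 1 H
  atom 15: C, bond orders sum to 3 (valence 4) → 1 H
  atom 16: C, bond orders sum to 3 (valence 4) → 1 H
  atom 17: C, bond orders sum to 4 (valence 4) → 0 H
  atom 18: F (halogen, monovalent) → 0 H
  atom 19: F (halogen, monovalent) → 0 H
  atom 20: F (halogen, monovalent) → 0 H
Totals → C:14, H:14, F:3, N:1, O:2.

C14H14F3NO2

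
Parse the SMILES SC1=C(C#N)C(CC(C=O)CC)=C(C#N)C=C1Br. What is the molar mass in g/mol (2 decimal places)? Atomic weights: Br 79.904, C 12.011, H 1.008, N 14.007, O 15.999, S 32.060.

323.21 g/mol

First, the molecular formula is C13H11BrN2OS (counting implicit H from valence).
  Br: 1 × 79.904 = 79.904
  C: 13 × 12.011 = 156.143
  H: 11 × 1.008 = 11.088
  N: 2 × 14.007 = 28.014
  O: 1 × 15.999 = 15.999
  S: 1 × 32.060 = 32.060
Sum: 1×79.904 + 13×12.011 + 11×1.008 + 2×14.007 + 1×15.999 + 1×32.060 = 323.208 → 323.21 g/mol.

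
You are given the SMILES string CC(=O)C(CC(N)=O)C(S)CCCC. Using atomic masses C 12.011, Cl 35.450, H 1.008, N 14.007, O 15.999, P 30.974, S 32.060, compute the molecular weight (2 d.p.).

217.33 g/mol

First, the molecular formula is C10H19NO2S (counting implicit H from valence).
  C: 10 × 12.011 = 120.110
  H: 19 × 1.008 = 19.152
  N: 1 × 14.007 = 14.007
  O: 2 × 15.999 = 31.998
  S: 1 × 32.060 = 32.060
Sum: 10×12.011 + 19×1.008 + 1×14.007 + 2×15.999 + 1×32.060 = 217.327 → 217.33 g/mol.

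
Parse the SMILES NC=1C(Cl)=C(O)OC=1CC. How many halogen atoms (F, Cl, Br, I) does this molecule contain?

Halogen atoms appear at heavy-atom position 4 (1×Cl).
Other groups present: 1 hydroxyl, 1 primary amine.
Halogen count: 1.

1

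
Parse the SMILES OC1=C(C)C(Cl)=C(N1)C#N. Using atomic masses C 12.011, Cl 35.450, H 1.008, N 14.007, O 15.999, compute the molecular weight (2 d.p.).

First, the molecular formula is C6H5ClN2O (counting implicit H from valence).
  C: 6 × 12.011 = 72.066
  Cl: 1 × 35.450 = 35.450
  H: 5 × 1.008 = 5.040
  N: 2 × 14.007 = 28.014
  O: 1 × 15.999 = 15.999
Sum: 6×12.011 + 1×35.450 + 5×1.008 + 2×14.007 + 1×15.999 = 156.569 → 156.57 g/mol.

156.57 g/mol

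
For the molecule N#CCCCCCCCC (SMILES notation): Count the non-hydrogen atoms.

10

Every atom symbol written in the SMILES (organic subset) is one heavy atom; implicit H are not written.
Heavy atoms by element → C:9, N:1.
Total: 10.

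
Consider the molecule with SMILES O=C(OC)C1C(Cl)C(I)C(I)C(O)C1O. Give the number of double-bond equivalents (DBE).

2

Molecular formula: C8H11ClI2O4.
DoU = (2C + 2 + N − H − X) / 2, where X is the halogen count and O/S are ignored.
    = (2·8 + 2 + 0 − 11 − 3) / 2 = 4 / 2 = 2.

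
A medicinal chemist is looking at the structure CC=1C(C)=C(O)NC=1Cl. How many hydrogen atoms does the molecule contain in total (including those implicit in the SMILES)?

Walk through each heavy atom and fill implicit hydrogens from standard valence (C 4, N 3, O 2, S 2, halogen 1):
  atom 1: C, bond orders sum to 1 (valence 4) → 3 H
  atom 2: C, bond orders sum to 4 (valence 4) → 0 H
  atom 3: C, bond orders sum to 4 (valence 4) → 0 H
  atom 4: C, bond orders sum to 1 (valence 4) → 3 H
  atom 5: C, bond orders sum to 4 (valence 4) → 0 H
  atom 6: O, bond orders sum to 1 (valence 2) → 1 H
  atom 7: N, bond orders sum to 2 (valence 3) → 1 H
  atom 8: C, bond orders sum to 4 (valence 4) → 0 H
  atom 9: Cl (halogen, monovalent) → 0 H
Total hydrogens: 8.

8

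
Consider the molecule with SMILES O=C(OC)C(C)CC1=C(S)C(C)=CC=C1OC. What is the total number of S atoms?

1

Scan the SMILES for S atoms (remember two-letter symbols like Cl and Br are single atoms).
Sulfur count: 1.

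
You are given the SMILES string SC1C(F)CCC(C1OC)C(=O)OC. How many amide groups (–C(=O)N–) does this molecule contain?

Scan the SMILES for the amide motif — none present.
Groups that are present: 1 ester, 1 ether, 1 thiol.

0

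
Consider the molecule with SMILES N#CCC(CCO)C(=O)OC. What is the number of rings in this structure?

0

In SMILES, each pair of matching ring-closure digits denotes one ring-closing bond; the number of such bonds equals the number of independent rings.
Ring-closure bonds here: 0.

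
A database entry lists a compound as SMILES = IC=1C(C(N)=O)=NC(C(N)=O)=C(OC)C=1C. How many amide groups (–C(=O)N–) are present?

The amide motif appears at heavy-atom positions 4, 9 in the SMILES.
Other groups present: 1 ether.
Amide count: 2.

2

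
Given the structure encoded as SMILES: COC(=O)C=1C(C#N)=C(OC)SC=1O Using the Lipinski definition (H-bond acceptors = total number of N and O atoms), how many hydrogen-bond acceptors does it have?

5

N atoms: 1; O atoms: 4.
Lipinski HBA = 1 + 4 = 5.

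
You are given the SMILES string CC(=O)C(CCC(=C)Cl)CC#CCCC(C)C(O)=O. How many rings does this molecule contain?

0

In SMILES, each pair of matching ring-closure digits denotes one ring-closing bond; the number of such bonds equals the number of independent rings.
Ring-closure bonds here: 0.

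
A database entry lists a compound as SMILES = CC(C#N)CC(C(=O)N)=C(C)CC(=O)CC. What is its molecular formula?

C12H18N2O2

Walk through each heavy atom and fill implicit hydrogens from standard valence (C 4, N 3, O 2, S 2, halogen 1):
  atom 1: C, bond orders sum to 1 (valence 4) → 3 H
  atom 2: C, bond orders sum to 3 (valence 4) → 1 H
  atom 3: C, bond orders sum to 4 (valence 4) → 0 H
  atom 4: N, bond orders sum to 3 (valence 3) → 0 H
  atom 5: C, bond orders sum to 2 (valence 4) → 2 H
  atom 6: C, bond orders sum to 4 (valence 4) → 0 H
  atom 7: C, bond orders sum to 4 (valence 4) → 0 H
  atom 8: O, bond orders sum to 2 (valence 2) → 0 H
  atom 9: N, bond orders sum to 1 (valence 3) → 2 H
  atom 10: C, bond orders sum to 4 (valence 4) → 0 H
  atom 11: C, bond orders sum to 1 (valence 4) → 3 H
  atom 12: C, bond orders sum to 2 (valence 4) → 2 H
  atom 13: C, bond orders sum to 4 (valence 4) → 0 H
  atom 14: O, bond orders sum to 2 (valence 2) → 0 H
  atom 15: C, bond orders sum to 2 (valence 4) → 2 H
  atom 16: C, bond orders sum to 1 (valence 4) → 3 H
Totals → C:12, H:18, N:2, O:2.
In Hill order: C12H18N2O2.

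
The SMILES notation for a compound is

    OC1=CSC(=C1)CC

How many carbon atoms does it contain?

Count every carbon token in the SMILES (each C, including those in ring-closure positions and inside branches).
Carbon count: 6.

6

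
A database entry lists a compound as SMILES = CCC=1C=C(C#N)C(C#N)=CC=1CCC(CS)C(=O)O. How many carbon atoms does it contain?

15

Count every carbon token in the SMILES (each C, including those in ring-closure positions and inside branches).
Carbon count: 15.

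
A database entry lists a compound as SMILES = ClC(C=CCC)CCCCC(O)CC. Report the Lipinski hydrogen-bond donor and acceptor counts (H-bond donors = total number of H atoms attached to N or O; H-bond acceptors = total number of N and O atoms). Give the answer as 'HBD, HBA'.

Donors: find every N or O and count the H atoms it carries.
  atom 12 (O): bond orders sum to 1 → 1 H
Lipinski HBD = 1.
Acceptors: N atoms = 0, O atoms = 1 → HBA = 1.

1, 1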